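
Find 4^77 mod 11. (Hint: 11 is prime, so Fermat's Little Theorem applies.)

Step 1: Since 11 is prime, by Fermat's Little Theorem: 4^10 = 1 (mod 11).
Step 2: Reduce exponent: 77 mod 10 = 7.
Step 3: So 4^77 = 4^7 (mod 11).
Step 4: 4^7 mod 11 = 5.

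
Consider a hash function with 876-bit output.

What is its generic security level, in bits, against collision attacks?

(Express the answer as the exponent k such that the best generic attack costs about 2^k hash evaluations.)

Step 1: The hash has a 876-bit output.
Step 2: Collision resistance means it should be infeasible to find any x != y with h(x) = h(y).
By the birthday bound, a generic collision search succeeds after about sqrt(2^876) = 2^(876/2) = 2^438 evaluations.
Step 3: Security level = 438 bits.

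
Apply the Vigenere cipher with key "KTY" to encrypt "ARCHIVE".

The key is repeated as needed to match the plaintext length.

Step 1: Repeat key to match plaintext length:
  Plaintext: ARCHIVE
  Key:       KTYKTYK
Step 2: Encrypt each letter:
  A(0) + K(10) = (0+10) mod 26 = 10 = K
  R(17) + T(19) = (17+19) mod 26 = 10 = K
  C(2) + Y(24) = (2+24) mod 26 = 0 = A
  H(7) + K(10) = (7+10) mod 26 = 17 = R
  I(8) + T(19) = (8+19) mod 26 = 1 = B
  V(21) + Y(24) = (21+24) mod 26 = 19 = T
  E(4) + K(10) = (4+10) mod 26 = 14 = O
Ciphertext: KKARBTO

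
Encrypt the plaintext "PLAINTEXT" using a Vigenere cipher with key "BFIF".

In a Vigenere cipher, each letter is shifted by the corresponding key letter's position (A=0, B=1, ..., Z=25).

Step 1: Repeat key to match plaintext length:
  Plaintext: PLAINTEXT
  Key:       BFIFBFIFB
Step 2: Encrypt each letter:
  P(15) + B(1) = (15+1) mod 26 = 16 = Q
  L(11) + F(5) = (11+5) mod 26 = 16 = Q
  A(0) + I(8) = (0+8) mod 26 = 8 = I
  I(8) + F(5) = (8+5) mod 26 = 13 = N
  N(13) + B(1) = (13+1) mod 26 = 14 = O
  T(19) + F(5) = (19+5) mod 26 = 24 = Y
  E(4) + I(8) = (4+8) mod 26 = 12 = M
  X(23) + F(5) = (23+5) mod 26 = 2 = C
  T(19) + B(1) = (19+1) mod 26 = 20 = U
Ciphertext: QQINOYMCU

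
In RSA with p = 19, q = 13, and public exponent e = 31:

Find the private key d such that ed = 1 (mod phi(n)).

Step 1: n = 19 * 13 = 247.
Step 2: phi(n) = 18 * 12 = 216.
Step 3: Find d such that 31 * d = 1 (mod 216).
Step 4: d = 31^(-1) mod 216 = 7.
Verification: 31 * 7 = 217 = 1 * 216 + 1.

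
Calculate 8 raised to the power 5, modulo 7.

Step 1: Compute 8^5 mod 7 step by step, reducing modulo 7 at each step.
  8^1 mod 7 = 1
  8^2 mod 7 = (1 * 8) mod 7 = 1
  8^3 mod 7 = (1 * 8) mod 7 = 1
  8^4 mod 7 = (1 * 8) mod 7 = 1
  8^5 mod 7 = (1 * 8) mod 7 = 1
Step 2: Result = 1.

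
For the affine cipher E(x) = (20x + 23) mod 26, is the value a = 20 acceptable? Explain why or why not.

Step 1: Compute gcd(20, 26).
Step 2: gcd(20, 26) = 2.
Since gcd = 2 != 1, 20 shares a common factor with 26, so it cannot be used.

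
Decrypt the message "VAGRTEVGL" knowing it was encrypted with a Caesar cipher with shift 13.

Step 1: Reverse the shift by subtracting 13 from each letter position.
  V (position 21) -> position (21-13) mod 26 = 8 -> I
  A (position 0) -> position (0-13) mod 26 = 13 -> N
  G (position 6) -> position (6-13) mod 26 = 19 -> T
  R (position 17) -> position (17-13) mod 26 = 4 -> E
  T (position 19) -> position (19-13) mod 26 = 6 -> G
  E (position 4) -> position (4-13) mod 26 = 17 -> R
  V (position 21) -> position (21-13) mod 26 = 8 -> I
  G (position 6) -> position (6-13) mod 26 = 19 -> T
  L (position 11) -> position (11-13) mod 26 = 24 -> Y
Decrypted message: INTEGRITY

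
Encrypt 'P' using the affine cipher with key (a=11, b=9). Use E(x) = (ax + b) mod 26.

Step 1: Convert 'P' to number: x = 15.
Step 2: E(15) = (11 * 15 + 9) mod 26 = 174 mod 26 = 18.
Step 3: Convert 18 back to letter: S.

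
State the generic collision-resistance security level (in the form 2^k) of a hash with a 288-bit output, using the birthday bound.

Step 1: The birthday paradox gives collision probability ~50% after sqrt(2^n) = 2^(n/2) hashes.
Step 2: For 288-bit output: 2^(288/2) = 2^144.
Step 3: Approximately 2^144 hash computations needed.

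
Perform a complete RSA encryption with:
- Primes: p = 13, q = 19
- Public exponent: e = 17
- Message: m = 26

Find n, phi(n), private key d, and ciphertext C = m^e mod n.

Step 1: n = 13 * 19 = 247.
Step 2: phi(n) = (13-1)(19-1) = 12 * 18 = 216.
Step 3: Find d = 17^(-1) mod 216 = 89.
  Verify: 17 * 89 = 1513 = 1 (mod 216).
Step 4: C = 26^17 mod 247 = 182.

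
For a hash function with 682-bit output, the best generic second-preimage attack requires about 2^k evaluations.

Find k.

Step 1: The hash has a 682-bit output.
Step 2: Second-preimage resistance means: given a specific input x, it should be infeasible to find a different y with h(y) = h(x).
With a 682-bit output, a generic search for a second preimage costs about 2^682 evaluations (each trial matches the fixed target with probability 2^-682).
Step 3: Security level = 682 bits.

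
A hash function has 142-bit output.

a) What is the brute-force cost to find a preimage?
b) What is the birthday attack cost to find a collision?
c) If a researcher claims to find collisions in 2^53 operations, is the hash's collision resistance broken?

Step 1: Preimage resistance requires brute-force of 2^142 operations.
Step 2: Collision resistance (birthday bound) = 2^(142/2) = 2^71.
Step 3: The claimed attack costs 2^53 operations.
Step 4: Since 2^53 < 2^71, the claimed attack beats the generic birthday bound, so collision resistance is broken.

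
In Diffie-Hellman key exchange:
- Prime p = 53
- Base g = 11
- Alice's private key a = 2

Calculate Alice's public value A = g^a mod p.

Step 1: A = g^a mod p = 11^2 mod 53.
  11^1 mod 53 = 11
  11^2 mod 53 = (11 * 11) mod 53 = 15
Result: A = 15.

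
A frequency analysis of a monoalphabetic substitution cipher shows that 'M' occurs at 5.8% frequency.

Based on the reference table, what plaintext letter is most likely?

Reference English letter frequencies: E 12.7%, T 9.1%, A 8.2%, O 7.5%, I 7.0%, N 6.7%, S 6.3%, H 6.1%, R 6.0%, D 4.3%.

Step 1: The observed frequency is 5.8%.
Step 2: Compare with English frequencies:
  E: 12.7% (difference: 6.9%)
  T: 9.1% (difference: 3.3%)
  A: 8.2% (difference: 2.4%)
  O: 7.5% (difference: 1.7%)
  I: 7.0% (difference: 1.2%)
  N: 6.7% (difference: 0.9%)
  S: 6.3% (difference: 0.5%)
  H: 6.1% (difference: 0.3%)
  R: 6.0% (difference: 0.2%) <-- closest
  D: 4.3% (difference: 1.5%)
Step 3: 'M' most likely represents 'R' (frequency 6.0%).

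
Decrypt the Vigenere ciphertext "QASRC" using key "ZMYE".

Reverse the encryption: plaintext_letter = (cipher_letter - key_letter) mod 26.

Step 1: Extend key: ZMYEZ
Step 2: Decrypt each letter (c - k) mod 26:
  Q(16) - Z(25) = (16-25) mod 26 = 17 = R
  A(0) - M(12) = (0-12) mod 26 = 14 = O
  S(18) - Y(24) = (18-24) mod 26 = 20 = U
  R(17) - E(4) = (17-4) mod 26 = 13 = N
  C(2) - Z(25) = (2-25) mod 26 = 3 = D
Plaintext: ROUND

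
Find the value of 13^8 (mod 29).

Step 1: Compute 13^8 mod 29 step by step, reducing modulo 29 at each step.
  13^1 mod 29 = 13
  13^2 mod 29 = (13 * 13) mod 29 = 24
  13^3 mod 29 = (24 * 13) mod 29 = 22
  13^4 mod 29 = (22 * 13) mod 29 = 25
  13^5 mod 29 = (25 * 13) mod 29 = 6
  13^6 mod 29 = (6 * 13) mod 29 = 20
  13^7 mod 29 = (20 * 13) mod 29 = 28
  13^8 mod 29 = (28 * 13) mod 29 = 16
Step 2: Result = 16.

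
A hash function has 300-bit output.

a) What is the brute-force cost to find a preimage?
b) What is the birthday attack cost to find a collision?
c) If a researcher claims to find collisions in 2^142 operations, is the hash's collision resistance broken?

Step 1: Preimage resistance requires brute-force of 2^300 operations.
Step 2: Collision resistance (birthday bound) = 2^(300/2) = 2^150.
Step 3: The claimed attack costs 2^142 operations.
Step 4: Since 2^142 < 2^150, the claimed attack beats the generic birthday bound, so collision resistance is broken.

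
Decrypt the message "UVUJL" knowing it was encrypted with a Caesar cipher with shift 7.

Step 1: Reverse the shift by subtracting 7 from each letter position.
  U (position 20) -> position (20-7) mod 26 = 13 -> N
  V (position 21) -> position (21-7) mod 26 = 14 -> O
  U (position 20) -> position (20-7) mod 26 = 13 -> N
  J (position 9) -> position (9-7) mod 26 = 2 -> C
  L (position 11) -> position (11-7) mod 26 = 4 -> E
Decrypted message: NONCE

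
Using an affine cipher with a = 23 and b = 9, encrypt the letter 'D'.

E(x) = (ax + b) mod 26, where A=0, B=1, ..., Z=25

Step 1: Convert 'D' to number: x = 3.
Step 2: E(3) = (23 * 3 + 9) mod 26 = 78 mod 26 = 0.
Step 3: Convert 0 back to letter: A.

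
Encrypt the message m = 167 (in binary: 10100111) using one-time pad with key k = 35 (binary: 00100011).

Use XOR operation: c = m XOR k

Step 1: Write out the XOR operation bit by bit:
  Message: 10100111
  Key:     00100011
  XOR:     10000100
Step 2: Convert to decimal: 10000100 = 132.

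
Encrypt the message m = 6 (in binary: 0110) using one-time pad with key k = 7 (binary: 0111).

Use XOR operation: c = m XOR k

Step 1: Write out the XOR operation bit by bit:
  Message: 0110
  Key:     0111
  XOR:     0001
Step 2: Convert to decimal: 0001 = 1.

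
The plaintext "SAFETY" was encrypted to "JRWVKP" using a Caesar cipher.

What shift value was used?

Step 1: Compare first letters: S (position 18) -> J (position 9).
Step 2: Shift = (9 - 18) mod 26 = 17.
The shift value is 17.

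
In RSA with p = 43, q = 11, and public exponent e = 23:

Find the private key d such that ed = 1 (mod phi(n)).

Step 1: n = 43 * 11 = 473.
Step 2: phi(n) = 42 * 10 = 420.
Step 3: Find d such that 23 * d = 1 (mod 420).
Step 4: d = 23^(-1) mod 420 = 347.
Verification: 23 * 347 = 7981 = 19 * 420 + 1.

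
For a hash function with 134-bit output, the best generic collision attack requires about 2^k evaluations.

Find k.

Step 1: The hash has a 134-bit output.
Step 2: Collision resistance means it should be infeasible to find any x != y with h(x) = h(y).
By the birthday bound, a generic collision search succeeds after about sqrt(2^134) = 2^(134/2) = 2^67 evaluations.
Step 3: Security level = 67 bits.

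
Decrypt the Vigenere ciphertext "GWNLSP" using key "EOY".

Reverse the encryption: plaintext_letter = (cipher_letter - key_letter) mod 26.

Step 1: Extend key: EOYEOY
Step 2: Decrypt each letter (c - k) mod 26:
  G(6) - E(4) = (6-4) mod 26 = 2 = C
  W(22) - O(14) = (22-14) mod 26 = 8 = I
  N(13) - Y(24) = (13-24) mod 26 = 15 = P
  L(11) - E(4) = (11-4) mod 26 = 7 = H
  S(18) - O(14) = (18-14) mod 26 = 4 = E
  P(15) - Y(24) = (15-24) mod 26 = 17 = R
Plaintext: CIPHER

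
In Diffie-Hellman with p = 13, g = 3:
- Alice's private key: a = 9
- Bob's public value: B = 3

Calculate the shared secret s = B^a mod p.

Step 1: s = B^a mod p = 3^9 mod 13.
  3^1 mod 13 = 3
  3^2 mod 13 = (3 * 3) mod 13 = 9
  3^3 mod 13 = (9 * 3) mod 13 = 1
  3^4 mod 13 = (1 * 3) mod 13 = 3
  3^5 mod 13 = (3 * 3) mod 13 = 9
  3^6 mod 13 = (9 * 3) mod 13 = 1
  3^7 mod 13 = (1 * 3) mod 13 = 3
  3^8 mod 13 = (3 * 3) mod 13 = 9
  3^9 mod 13 = (9 * 3) mod 13 = 1
Result: shared secret = 1.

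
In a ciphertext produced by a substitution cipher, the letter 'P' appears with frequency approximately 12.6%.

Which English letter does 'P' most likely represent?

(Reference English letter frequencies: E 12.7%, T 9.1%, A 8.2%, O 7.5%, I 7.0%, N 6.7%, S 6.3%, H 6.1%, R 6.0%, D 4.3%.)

Step 1: The observed frequency is 12.6%.
Step 2: Compare with English frequencies:
  E: 12.7% (difference: 0.1%) <-- closest
  T: 9.1% (difference: 3.5%)
  A: 8.2% (difference: 4.4%)
  O: 7.5% (difference: 5.1%)
  I: 7.0% (difference: 5.6%)
  N: 6.7% (difference: 5.9%)
  S: 6.3% (difference: 6.3%)
  H: 6.1% (difference: 6.5%)
  R: 6.0% (difference: 6.6%)
  D: 4.3% (difference: 8.3%)
Step 3: 'P' most likely represents 'E' (frequency 12.7%).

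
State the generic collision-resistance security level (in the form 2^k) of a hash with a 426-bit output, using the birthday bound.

Step 1: The birthday paradox gives collision probability ~50% after sqrt(2^n) = 2^(n/2) hashes.
Step 2: For 426-bit output: 2^(426/2) = 2^213.
Step 3: Approximately 2^213 hash computations needed.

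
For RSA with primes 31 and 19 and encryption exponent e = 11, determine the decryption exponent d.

Step 1: n = 31 * 19 = 589.
Step 2: phi(n) = 30 * 18 = 540.
Step 3: Find d such that 11 * d = 1 (mod 540).
Step 4: d = 11^(-1) mod 540 = 491.
Verification: 11 * 491 = 5401 = 10 * 540 + 1.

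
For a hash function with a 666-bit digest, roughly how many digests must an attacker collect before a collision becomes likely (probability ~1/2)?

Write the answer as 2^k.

Step 1: The birthday paradox gives collision probability ~50% after sqrt(2^n) = 2^(n/2) hashes.
Step 2: For 666-bit output: 2^(666/2) = 2^333.
Step 3: Approximately 2^333 hash computations needed.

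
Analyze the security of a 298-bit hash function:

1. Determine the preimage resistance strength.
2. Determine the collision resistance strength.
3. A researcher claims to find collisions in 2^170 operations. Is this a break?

Step 1: Preimage resistance requires brute-force of 2^298 operations.
Step 2: Collision resistance (birthday bound) = 2^(298/2) = 2^149.
Step 3: The claimed attack costs 2^170 operations.
Step 4: Since 2^170 >= 2^149, the claimed attack is no faster than the generic birthday attack, so this does not break collision resistance.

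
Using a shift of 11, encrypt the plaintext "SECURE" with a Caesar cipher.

Step 1: For each letter, shift forward by 11 positions (mod 26).
  S (position 18) -> position (18+11) mod 26 = 3 -> D
  E (position 4) -> position (4+11) mod 26 = 15 -> P
  C (position 2) -> position (2+11) mod 26 = 13 -> N
  U (position 20) -> position (20+11) mod 26 = 5 -> F
  R (position 17) -> position (17+11) mod 26 = 2 -> C
  E (position 4) -> position (4+11) mod 26 = 15 -> P
Result: DPNFCP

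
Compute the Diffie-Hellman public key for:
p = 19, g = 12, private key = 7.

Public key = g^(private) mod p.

Step 1: A = g^a mod p = 12^7 mod 19.
  12^1 mod 19 = 12
  12^2 mod 19 = (12 * 12) mod 19 = 11
  12^3 mod 19 = (11 * 12) mod 19 = 18
  12^4 mod 19 = (18 * 12) mod 19 = 7
  12^5 mod 19 = (7 * 12) mod 19 = 8
  12^6 mod 19 = (8 * 12) mod 19 = 1
  12^7 mod 19 = (1 * 12) mod 19 = 12
Result: A = 12.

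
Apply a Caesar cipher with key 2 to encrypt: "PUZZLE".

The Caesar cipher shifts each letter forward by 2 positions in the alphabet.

Step 1: For each letter, shift forward by 2 positions (mod 26).
  P (position 15) -> position (15+2) mod 26 = 17 -> R
  U (position 20) -> position (20+2) mod 26 = 22 -> W
  Z (position 25) -> position (25+2) mod 26 = 1 -> B
  Z (position 25) -> position (25+2) mod 26 = 1 -> B
  L (position 11) -> position (11+2) mod 26 = 13 -> N
  E (position 4) -> position (4+2) mod 26 = 6 -> G
Result: RWBBNG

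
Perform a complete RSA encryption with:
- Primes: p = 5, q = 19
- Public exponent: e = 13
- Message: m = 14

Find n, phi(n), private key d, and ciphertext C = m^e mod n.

Step 1: n = 5 * 19 = 95.
Step 2: phi(n) = (5-1)(19-1) = 4 * 18 = 72.
Step 3: Find d = 13^(-1) mod 72 = 61.
  Verify: 13 * 61 = 793 = 1 (mod 72).
Step 4: C = 14^13 mod 95 = 59.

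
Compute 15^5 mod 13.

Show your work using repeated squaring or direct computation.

Step 1: Compute 15^5 mod 13 step by step, reducing modulo 13 at each step.
  15^1 mod 13 = 2
  15^2 mod 13 = (2 * 15) mod 13 = 4
  15^3 mod 13 = (4 * 15) mod 13 = 8
  15^4 mod 13 = (8 * 15) mod 13 = 3
  15^5 mod 13 = (3 * 15) mod 13 = 6
Step 2: Result = 6.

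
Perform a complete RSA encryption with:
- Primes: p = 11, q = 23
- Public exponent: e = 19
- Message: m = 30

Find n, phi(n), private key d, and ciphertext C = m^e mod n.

Step 1: n = 11 * 23 = 253.
Step 2: phi(n) = (11-1)(23-1) = 10 * 22 = 220.
Step 3: Find d = 19^(-1) mod 220 = 139.
  Verify: 19 * 139 = 2641 = 1 (mod 220).
Step 4: C = 30^19 mod 253 = 172.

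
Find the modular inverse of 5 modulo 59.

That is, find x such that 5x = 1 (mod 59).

Step 1: We need x such that 5 * x = 1 (mod 59).
Step 2: Using the extended Euclidean algorithm or trial:
  5 * 12 = 60 = 1 * 59 + 1.
Step 3: Since 60 mod 59 = 1, the inverse is x = 12.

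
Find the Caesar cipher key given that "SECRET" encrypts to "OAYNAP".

Step 1: Compare first letters: S (position 18) -> O (position 14).
Step 2: Shift = (14 - 18) mod 26 = 22.
The shift value is 22.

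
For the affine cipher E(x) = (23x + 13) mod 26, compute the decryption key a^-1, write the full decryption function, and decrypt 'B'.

Step 1: Find a^-1, the modular inverse of 23 mod 26.
Step 2: We need 23 * a^-1 = 1 (mod 26).
Step 3: 23 * 17 = 391 = 15 * 26 + 1, so a^-1 = 17.
Step 4: D(y) = 17(y - 13) mod 26.
Step 5: Apply to 'B' (y = 1): D(1) = 17 * (1 - 13) mod 26 = 17 * -12 mod 26 = 4 -> 'E'.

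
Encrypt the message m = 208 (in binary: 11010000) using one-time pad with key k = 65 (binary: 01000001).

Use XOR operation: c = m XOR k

Step 1: Write out the XOR operation bit by bit:
  Message: 11010000
  Key:     01000001
  XOR:     10010001
Step 2: Convert to decimal: 10010001 = 145.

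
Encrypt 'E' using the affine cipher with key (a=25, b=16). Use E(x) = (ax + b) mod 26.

Step 1: Convert 'E' to number: x = 4.
Step 2: E(4) = (25 * 4 + 16) mod 26 = 116 mod 26 = 12.
Step 3: Convert 12 back to letter: M.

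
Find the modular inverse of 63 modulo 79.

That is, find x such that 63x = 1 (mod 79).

Step 1: We need x such that 63 * x = 1 (mod 79).
Step 2: Using the extended Euclidean algorithm or trial:
  63 * 74 = 4662 = 59 * 79 + 1.
Step 3: Since 4662 mod 79 = 1, the inverse is x = 74.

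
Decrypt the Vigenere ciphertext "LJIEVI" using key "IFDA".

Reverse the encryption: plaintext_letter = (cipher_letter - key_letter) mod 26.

Step 1: Extend key: IFDAIF
Step 2: Decrypt each letter (c - k) mod 26:
  L(11) - I(8) = (11-8) mod 26 = 3 = D
  J(9) - F(5) = (9-5) mod 26 = 4 = E
  I(8) - D(3) = (8-3) mod 26 = 5 = F
  E(4) - A(0) = (4-0) mod 26 = 4 = E
  V(21) - I(8) = (21-8) mod 26 = 13 = N
  I(8) - F(5) = (8-5) mod 26 = 3 = D
Plaintext: DEFEND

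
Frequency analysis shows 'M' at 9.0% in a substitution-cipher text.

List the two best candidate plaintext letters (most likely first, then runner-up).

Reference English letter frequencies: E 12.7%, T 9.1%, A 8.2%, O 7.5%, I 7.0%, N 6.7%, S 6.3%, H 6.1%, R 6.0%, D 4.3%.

Step 1: Observed frequency of 'M' is 9.0%.
Step 2: Compute distances to each reference frequency and sort:
  T (9.1%): difference = 0.1% <-- BEST
  A (8.2%): difference = 0.8% <-- RUNNER-UP
  O (7.5%): difference = 1.5%
  I (7.0%): difference = 2.0%
  N (6.7%): difference = 2.3%
Step 3: Most likely is 'T' (9.1%, diff 0.1%); second most likely is 'A' (8.2%, diff 0.8%).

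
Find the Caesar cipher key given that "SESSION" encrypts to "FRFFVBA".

Step 1: Compare first letters: S (position 18) -> F (position 5).
Step 2: Shift = (5 - 18) mod 26 = 13.
The shift value is 13.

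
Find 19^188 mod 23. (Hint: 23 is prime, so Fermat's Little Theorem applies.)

Step 1: Since 23 is prime, by Fermat's Little Theorem: 19^22 = 1 (mod 23).
Step 2: Reduce exponent: 188 mod 22 = 12.
Step 3: So 19^188 = 19^12 (mod 23).
Step 4: 19^12 mod 23 = 4.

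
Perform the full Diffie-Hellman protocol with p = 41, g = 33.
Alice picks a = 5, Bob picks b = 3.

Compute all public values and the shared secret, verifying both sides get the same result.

Step 1: A = g^a mod p = 33^5 mod 41 = 32.
Step 2: B = g^b mod p = 33^3 mod 41 = 21.
Step 3: Alice computes s = B^a mod p = 21^5 mod 41 = 9.
Step 4: Bob computes s = A^b mod p = 32^3 mod 41 = 9.
Both sides agree: shared secret = 9.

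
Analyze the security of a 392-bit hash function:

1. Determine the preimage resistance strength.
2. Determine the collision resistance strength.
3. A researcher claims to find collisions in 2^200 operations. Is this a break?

Step 1: Preimage resistance requires brute-force of 2^392 operations.
Step 2: Collision resistance (birthday bound) = 2^(392/2) = 2^196.
Step 3: The claimed attack costs 2^200 operations.
Step 4: Since 2^200 >= 2^196, the claimed attack is no faster than the generic birthday attack, so this does not break collision resistance.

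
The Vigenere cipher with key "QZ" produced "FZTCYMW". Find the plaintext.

Step 1: Extend key: QZQZQZQ
Step 2: Decrypt each letter (c - k) mod 26:
  F(5) - Q(16) = (5-16) mod 26 = 15 = P
  Z(25) - Z(25) = (25-25) mod 26 = 0 = A
  T(19) - Q(16) = (19-16) mod 26 = 3 = D
  C(2) - Z(25) = (2-25) mod 26 = 3 = D
  Y(24) - Q(16) = (24-16) mod 26 = 8 = I
  M(12) - Z(25) = (12-25) mod 26 = 13 = N
  W(22) - Q(16) = (22-16) mod 26 = 6 = G
Plaintext: PADDING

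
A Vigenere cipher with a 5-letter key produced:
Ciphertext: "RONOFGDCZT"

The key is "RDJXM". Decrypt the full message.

Step 1: Key 'RDJXM' has length 5. Extended key: RDJXMRDJXM
Step 2: Decrypt each position:
  R(17) - R(17) = 0 = A
  O(14) - D(3) = 11 = L
  N(13) - J(9) = 4 = E
  O(14) - X(23) = 17 = R
  F(5) - M(12) = 19 = T
  G(6) - R(17) = 15 = P
  D(3) - D(3) = 0 = A
  C(2) - J(9) = 19 = T
  Z(25) - X(23) = 2 = C
  T(19) - M(12) = 7 = H
Plaintext: ALERTPATCH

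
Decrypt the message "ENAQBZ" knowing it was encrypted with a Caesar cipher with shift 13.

Step 1: Reverse the shift by subtracting 13 from each letter position.
  E (position 4) -> position (4-13) mod 26 = 17 -> R
  N (position 13) -> position (13-13) mod 26 = 0 -> A
  A (position 0) -> position (0-13) mod 26 = 13 -> N
  Q (position 16) -> position (16-13) mod 26 = 3 -> D
  B (position 1) -> position (1-13) mod 26 = 14 -> O
  Z (position 25) -> position (25-13) mod 26 = 12 -> M
Decrypted message: RANDOM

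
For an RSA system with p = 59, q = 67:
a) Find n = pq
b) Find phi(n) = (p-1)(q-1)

Step 1: n = p * q = 59 * 67 = 3953.
Step 2: phi(n) = (p-1)(q-1) = 58 * 66 = 3828.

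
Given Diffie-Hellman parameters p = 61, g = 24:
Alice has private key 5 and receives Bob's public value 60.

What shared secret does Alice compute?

Step 1: s = B^a mod p = 60^5 mod 61.
  60^1 mod 61 = 60
  60^2 mod 61 = (60 * 60) mod 61 = 1
  60^3 mod 61 = (1 * 60) mod 61 = 60
  60^4 mod 61 = (60 * 60) mod 61 = 1
  60^5 mod 61 = (1 * 60) mod 61 = 60
Result: shared secret = 60.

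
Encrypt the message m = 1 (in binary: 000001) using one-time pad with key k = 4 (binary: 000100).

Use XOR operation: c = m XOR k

Step 1: Write out the XOR operation bit by bit:
  Message: 000001
  Key:     000100
  XOR:     000101
Step 2: Convert to decimal: 000101 = 5.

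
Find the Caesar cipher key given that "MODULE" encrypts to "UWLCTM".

Step 1: Compare first letters: M (position 12) -> U (position 20).
Step 2: Shift = (20 - 12) mod 26 = 8.
The shift value is 8.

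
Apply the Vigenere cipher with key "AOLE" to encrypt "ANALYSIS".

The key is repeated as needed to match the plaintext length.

Step 1: Repeat key to match plaintext length:
  Plaintext: ANALYSIS
  Key:       AOLEAOLE
Step 2: Encrypt each letter:
  A(0) + A(0) = (0+0) mod 26 = 0 = A
  N(13) + O(14) = (13+14) mod 26 = 1 = B
  A(0) + L(11) = (0+11) mod 26 = 11 = L
  L(11) + E(4) = (11+4) mod 26 = 15 = P
  Y(24) + A(0) = (24+0) mod 26 = 24 = Y
  S(18) + O(14) = (18+14) mod 26 = 6 = G
  I(8) + L(11) = (8+11) mod 26 = 19 = T
  S(18) + E(4) = (18+4) mod 26 = 22 = W
Ciphertext: ABLPYGTW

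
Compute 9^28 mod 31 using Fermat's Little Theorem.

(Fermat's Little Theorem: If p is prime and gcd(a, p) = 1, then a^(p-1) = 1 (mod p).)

Step 1: Since 31 is prime, by Fermat's Little Theorem: 9^30 = 1 (mod 31).
Step 2: Reduce exponent: 28 mod 30 = 28.
Step 3: So 9^28 = 9^28 (mod 31).
Step 4: 9^28 mod 31 = 18.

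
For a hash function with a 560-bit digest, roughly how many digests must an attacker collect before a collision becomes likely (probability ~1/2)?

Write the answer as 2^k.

Step 1: The birthday paradox gives collision probability ~50% after sqrt(2^n) = 2^(n/2) hashes.
Step 2: For 560-bit output: 2^(560/2) = 2^280.
Step 3: Approximately 2^280 hash computations needed.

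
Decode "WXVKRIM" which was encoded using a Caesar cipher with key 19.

Step 1: Reverse the shift by subtracting 19 from each letter position.
  W (position 22) -> position (22-19) mod 26 = 3 -> D
  X (position 23) -> position (23-19) mod 26 = 4 -> E
  V (position 21) -> position (21-19) mod 26 = 2 -> C
  K (position 10) -> position (10-19) mod 26 = 17 -> R
  R (position 17) -> position (17-19) mod 26 = 24 -> Y
  I (position 8) -> position (8-19) mod 26 = 15 -> P
  M (position 12) -> position (12-19) mod 26 = 19 -> T
Decrypted message: DECRYPT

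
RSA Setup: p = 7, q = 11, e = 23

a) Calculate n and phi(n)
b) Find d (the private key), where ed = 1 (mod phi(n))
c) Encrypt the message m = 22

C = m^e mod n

Step 1: n = 7 * 11 = 77.
Step 2: phi(n) = (7-1)(11-1) = 6 * 10 = 60.
Step 3: Find d = 23^(-1) mod 60 = 47.
  Verify: 23 * 47 = 1081 = 1 (mod 60).
Step 4: C = 22^23 mod 77 = 22.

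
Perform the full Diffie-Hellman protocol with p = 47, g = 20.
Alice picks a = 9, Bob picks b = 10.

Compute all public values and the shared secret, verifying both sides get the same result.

Step 1: A = g^a mod p = 20^9 mod 47 = 13.
Step 2: B = g^b mod p = 20^10 mod 47 = 25.
Step 3: Alice computes s = B^a mod p = 25^9 mod 47 = 2.
Step 4: Bob computes s = A^b mod p = 13^10 mod 47 = 2.
Both sides agree: shared secret = 2.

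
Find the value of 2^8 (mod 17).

Step 1: Compute 2^8 mod 17 step by step, reducing modulo 17 at each step.
  2^1 mod 17 = 2
  2^2 mod 17 = (2 * 2) mod 17 = 4
  2^3 mod 17 = (4 * 2) mod 17 = 8
  2^4 mod 17 = (8 * 2) mod 17 = 16
  2^5 mod 17 = (16 * 2) mod 17 = 15
  2^6 mod 17 = (15 * 2) mod 17 = 13
  2^7 mod 17 = (13 * 2) mod 17 = 9
  2^8 mod 17 = (9 * 2) mod 17 = 1
Step 2: Result = 1.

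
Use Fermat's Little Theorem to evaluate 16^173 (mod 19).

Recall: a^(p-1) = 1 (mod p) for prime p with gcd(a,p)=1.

Step 1: Since 19 is prime, by Fermat's Little Theorem: 16^18 = 1 (mod 19).
Step 2: Reduce exponent: 173 mod 18 = 11.
Step 3: So 16^173 = 16^11 (mod 19).
Step 4: 16^11 mod 19 = 9.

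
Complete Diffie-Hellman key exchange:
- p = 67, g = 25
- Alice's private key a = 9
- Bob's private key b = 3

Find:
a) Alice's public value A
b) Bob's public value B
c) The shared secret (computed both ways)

Step 1: A = g^a mod p = 25^9 mod 67 = 64.
Step 2: B = g^b mod p = 25^3 mod 67 = 14.
Step 3: Alice computes s = B^a mod p = 14^9 mod 67 = 40.
Step 4: Bob computes s = A^b mod p = 64^3 mod 67 = 40.
Both sides agree: shared secret = 40.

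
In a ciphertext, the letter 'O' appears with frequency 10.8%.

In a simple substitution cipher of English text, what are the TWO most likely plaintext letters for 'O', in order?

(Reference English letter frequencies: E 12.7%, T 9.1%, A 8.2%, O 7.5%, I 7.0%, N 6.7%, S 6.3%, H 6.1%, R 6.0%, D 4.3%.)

Step 1: Observed frequency of 'O' is 10.8%.
Step 2: Compute distances to each reference frequency and sort:
  T (9.1%): difference = 1.7% <-- BEST
  E (12.7%): difference = 1.9% <-- RUNNER-UP
  A (8.2%): difference = 2.6%
  O (7.5%): difference = 3.3%
  I (7.0%): difference = 3.8%
Step 3: Most likely is 'T' (9.1%, diff 1.7%); second most likely is 'E' (12.7%, diff 1.9%).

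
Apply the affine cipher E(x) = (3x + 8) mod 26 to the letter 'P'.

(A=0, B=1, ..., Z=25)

Step 1: Convert 'P' to number: x = 15.
Step 2: E(15) = (3 * 15 + 8) mod 26 = 53 mod 26 = 1.
Step 3: Convert 1 back to letter: B.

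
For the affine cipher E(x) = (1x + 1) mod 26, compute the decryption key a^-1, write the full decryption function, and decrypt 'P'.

Step 1: Find a^-1, the modular inverse of 1 mod 26.
Step 2: We need 1 * a^-1 = 1 (mod 26).
Step 3: 1 * 1 = 1 = 0 * 26 + 1, so a^-1 = 1.
Step 4: D(y) = 1(y - 1) mod 26.
Step 5: Apply to 'P' (y = 15): D(15) = 1 * (15 - 1) mod 26 = 1 * 14 mod 26 = 14 -> 'O'.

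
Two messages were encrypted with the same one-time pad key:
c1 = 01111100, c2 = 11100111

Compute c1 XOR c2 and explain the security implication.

Step 1: c1 XOR c2 = (m1 XOR k) XOR (m2 XOR k).
Step 2: By XOR associativity/commutativity: = m1 XOR m2 XOR k XOR k = m1 XOR m2.
Step 3: 01111100 XOR 11100111 = 10011011 = 155.
Step 4: The key cancels out! An attacker learns m1 XOR m2 = 155, revealing the relationship between plaintexts.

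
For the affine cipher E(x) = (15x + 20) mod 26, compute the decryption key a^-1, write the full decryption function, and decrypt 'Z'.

Step 1: Find a^-1, the modular inverse of 15 mod 26.
Step 2: We need 15 * a^-1 = 1 (mod 26).
Step 3: 15 * 7 = 105 = 4 * 26 + 1, so a^-1 = 7.
Step 4: D(y) = 7(y - 20) mod 26.
Step 5: Apply to 'Z' (y = 25): D(25) = 7 * (25 - 20) mod 26 = 7 * 5 mod 26 = 9 -> 'J'.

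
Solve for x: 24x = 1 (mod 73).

Step 1: We need x such that 24 * x = 1 (mod 73).
Step 2: Using the extended Euclidean algorithm or trial:
  24 * 70 = 1680 = 23 * 73 + 1.
Step 3: Since 1680 mod 73 = 1, the inverse is x = 70.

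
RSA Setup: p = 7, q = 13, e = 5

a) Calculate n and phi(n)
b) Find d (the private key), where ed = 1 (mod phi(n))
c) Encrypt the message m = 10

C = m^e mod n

Step 1: n = 7 * 13 = 91.
Step 2: phi(n) = (7-1)(13-1) = 6 * 12 = 72.
Step 3: Find d = 5^(-1) mod 72 = 29.
  Verify: 5 * 29 = 145 = 1 (mod 72).
Step 4: C = 10^5 mod 91 = 82.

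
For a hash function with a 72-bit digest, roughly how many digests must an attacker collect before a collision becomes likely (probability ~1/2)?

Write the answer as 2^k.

Step 1: The birthday paradox gives collision probability ~50% after sqrt(2^n) = 2^(n/2) hashes.
Step 2: For 72-bit output: 2^(72/2) = 2^36.
Step 3: Approximately 2^36 hash computations needed.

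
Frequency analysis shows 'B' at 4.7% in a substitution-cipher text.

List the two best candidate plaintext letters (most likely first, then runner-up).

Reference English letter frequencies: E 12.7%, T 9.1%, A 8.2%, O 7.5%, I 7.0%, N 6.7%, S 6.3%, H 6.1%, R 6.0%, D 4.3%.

Step 1: Observed frequency of 'B' is 4.7%.
Step 2: Compute distances to each reference frequency and sort:
  D (4.3%): difference = 0.4% <-- BEST
  R (6.0%): difference = 1.3% <-- RUNNER-UP
  H (6.1%): difference = 1.4%
  S (6.3%): difference = 1.6%
  N (6.7%): difference = 2.0%
Step 3: Most likely is 'D' (4.3%, diff 0.4%); second most likely is 'R' (6.0%, diff 1.3%).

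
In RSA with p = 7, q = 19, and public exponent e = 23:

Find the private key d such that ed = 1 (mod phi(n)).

Step 1: n = 7 * 19 = 133.
Step 2: phi(n) = 6 * 18 = 108.
Step 3: Find d such that 23 * d = 1 (mod 108).
Step 4: d = 23^(-1) mod 108 = 47.
Verification: 23 * 47 = 1081 = 10 * 108 + 1.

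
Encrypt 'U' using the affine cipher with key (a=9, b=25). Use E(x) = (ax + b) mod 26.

Step 1: Convert 'U' to number: x = 20.
Step 2: E(20) = (9 * 20 + 25) mod 26 = 205 mod 26 = 23.
Step 3: Convert 23 back to letter: X.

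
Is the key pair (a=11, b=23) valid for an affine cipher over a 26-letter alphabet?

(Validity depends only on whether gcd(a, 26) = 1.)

Step 1: Compute gcd(11, 26).
Step 2: gcd(11, 26) = 1.
Since gcd = 1, 11 is coprime with 26, so it is a valid key.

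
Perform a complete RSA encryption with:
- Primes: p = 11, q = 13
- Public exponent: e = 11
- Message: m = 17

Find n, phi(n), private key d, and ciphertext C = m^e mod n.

Step 1: n = 11 * 13 = 143.
Step 2: phi(n) = (11-1)(13-1) = 10 * 12 = 120.
Step 3: Find d = 11^(-1) mod 120 = 11.
  Verify: 11 * 11 = 121 = 1 (mod 120).
Step 4: C = 17^11 mod 143 = 127.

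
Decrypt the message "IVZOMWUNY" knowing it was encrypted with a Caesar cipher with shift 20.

Step 1: Reverse the shift by subtracting 20 from each letter position.
  I (position 8) -> position (8-20) mod 26 = 14 -> O
  V (position 21) -> position (21-20) mod 26 = 1 -> B
  Z (position 25) -> position (25-20) mod 26 = 5 -> F
  O (position 14) -> position (14-20) mod 26 = 20 -> U
  M (position 12) -> position (12-20) mod 26 = 18 -> S
  W (position 22) -> position (22-20) mod 26 = 2 -> C
  U (position 20) -> position (20-20) mod 26 = 0 -> A
  N (position 13) -> position (13-20) mod 26 = 19 -> T
  Y (position 24) -> position (24-20) mod 26 = 4 -> E
Decrypted message: OBFUSCATE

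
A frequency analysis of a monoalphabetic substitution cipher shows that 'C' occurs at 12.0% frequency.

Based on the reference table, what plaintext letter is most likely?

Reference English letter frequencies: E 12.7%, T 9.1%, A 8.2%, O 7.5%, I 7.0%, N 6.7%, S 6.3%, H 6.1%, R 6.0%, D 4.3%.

Step 1: The observed frequency is 12.0%.
Step 2: Compare with English frequencies:
  E: 12.7% (difference: 0.7%) <-- closest
  T: 9.1% (difference: 2.9%)
  A: 8.2% (difference: 3.8%)
  O: 7.5% (difference: 4.5%)
  I: 7.0% (difference: 5.0%)
  N: 6.7% (difference: 5.3%)
  S: 6.3% (difference: 5.7%)
  H: 6.1% (difference: 5.9%)
  R: 6.0% (difference: 6.0%)
  D: 4.3% (difference: 7.7%)
Step 3: 'C' most likely represents 'E' (frequency 12.7%).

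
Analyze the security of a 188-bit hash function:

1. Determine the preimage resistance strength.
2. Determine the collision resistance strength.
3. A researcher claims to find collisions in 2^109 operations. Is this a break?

Step 1: Preimage resistance requires brute-force of 2^188 operations.
Step 2: Collision resistance (birthday bound) = 2^(188/2) = 2^94.
Step 3: The claimed attack costs 2^109 operations.
Step 4: Since 2^109 >= 2^94, the claimed attack is no faster than the generic birthday attack, so this does not break collision resistance.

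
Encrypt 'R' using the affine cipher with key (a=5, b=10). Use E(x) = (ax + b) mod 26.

Step 1: Convert 'R' to number: x = 17.
Step 2: E(17) = (5 * 17 + 10) mod 26 = 95 mod 26 = 17.
Step 3: Convert 17 back to letter: R.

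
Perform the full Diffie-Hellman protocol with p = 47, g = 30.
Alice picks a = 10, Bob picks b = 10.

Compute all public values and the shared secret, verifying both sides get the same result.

Step 1: A = g^a mod p = 30^10 mod 47 = 28.
Step 2: B = g^b mod p = 30^10 mod 47 = 28.
Step 3: Alice computes s = B^a mod p = 28^10 mod 47 = 4.
Step 4: Bob computes s = A^b mod p = 28^10 mod 47 = 4.
Both sides agree: shared secret = 4.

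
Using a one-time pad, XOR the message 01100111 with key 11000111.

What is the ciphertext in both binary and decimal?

Step 1: Write out the XOR operation bit by bit:
  Message: 01100111
  Key:     11000111
  XOR:     10100000
Step 2: Convert to decimal: 10100000 = 160.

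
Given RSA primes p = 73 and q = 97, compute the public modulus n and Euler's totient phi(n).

Step 1: n = p * q = 73 * 97 = 7081.
Step 2: phi(n) = (p-1)(q-1) = 72 * 96 = 6912.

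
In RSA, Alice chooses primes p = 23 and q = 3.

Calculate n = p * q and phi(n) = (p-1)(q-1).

Step 1: n = p * q = 23 * 3 = 69.
Step 2: phi(n) = (p-1)(q-1) = 22 * 2 = 44.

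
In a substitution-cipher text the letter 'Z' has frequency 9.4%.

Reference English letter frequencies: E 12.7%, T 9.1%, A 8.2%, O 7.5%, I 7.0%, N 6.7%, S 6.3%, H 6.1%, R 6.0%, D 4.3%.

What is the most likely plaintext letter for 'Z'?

Step 1: The observed frequency is 9.4%.
Step 2: Compare with English frequencies:
  E: 12.7% (difference: 3.3%)
  T: 9.1% (difference: 0.3%) <-- closest
  A: 8.2% (difference: 1.2%)
  O: 7.5% (difference: 1.9%)
  I: 7.0% (difference: 2.4%)
  N: 6.7% (difference: 2.7%)
  S: 6.3% (difference: 3.1%)
  H: 6.1% (difference: 3.3%)
  R: 6.0% (difference: 3.4%)
  D: 4.3% (difference: 5.1%)
Step 3: 'Z' most likely represents 'T' (frequency 9.1%).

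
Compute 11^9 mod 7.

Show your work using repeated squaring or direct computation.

Step 1: Compute 11^9 mod 7 step by step, reducing modulo 7 at each step.
  11^1 mod 7 = 4
  11^2 mod 7 = (4 * 11) mod 7 = 2
  11^3 mod 7 = (2 * 11) mod 7 = 1
  11^4 mod 7 = (1 * 11) mod 7 = 4
  11^5 mod 7 = (4 * 11) mod 7 = 2
  11^6 mod 7 = (2 * 11) mod 7 = 1
  11^7 mod 7 = (1 * 11) mod 7 = 4
  11^8 mod 7 = (4 * 11) mod 7 = 2
  11^9 mod 7 = (2 * 11) mod 7 = 1
Step 2: Result = 1.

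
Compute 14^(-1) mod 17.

Step 1: We need x such that 14 * x = 1 (mod 17).
Step 2: Using the extended Euclidean algorithm or trial:
  14 * 11 = 154 = 9 * 17 + 1.
Step 3: Since 154 mod 17 = 1, the inverse is x = 11.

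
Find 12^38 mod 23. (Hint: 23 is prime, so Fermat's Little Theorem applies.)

Step 1: Since 23 is prime, by Fermat's Little Theorem: 12^22 = 1 (mod 23).
Step 2: Reduce exponent: 38 mod 22 = 16.
Step 3: So 12^38 = 12^16 (mod 23).
Step 4: 12^16 mod 23 = 18.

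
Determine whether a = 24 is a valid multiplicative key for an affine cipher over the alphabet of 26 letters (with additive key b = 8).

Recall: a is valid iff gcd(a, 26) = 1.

Step 1: Compute gcd(24, 26).
Step 2: gcd(24, 26) = 2.
Since gcd = 2 != 1, 24 shares a common factor with 26, so it cannot be used.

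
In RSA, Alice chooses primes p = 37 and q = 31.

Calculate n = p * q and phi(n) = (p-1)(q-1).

Step 1: n = p * q = 37 * 31 = 1147.
Step 2: phi(n) = (p-1)(q-1) = 36 * 30 = 1080.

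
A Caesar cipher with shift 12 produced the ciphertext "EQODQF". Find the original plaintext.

Step 1: Reverse the shift by subtracting 12 from each letter position.
  E (position 4) -> position (4-12) mod 26 = 18 -> S
  Q (position 16) -> position (16-12) mod 26 = 4 -> E
  O (position 14) -> position (14-12) mod 26 = 2 -> C
  D (position 3) -> position (3-12) mod 26 = 17 -> R
  Q (position 16) -> position (16-12) mod 26 = 4 -> E
  F (position 5) -> position (5-12) mod 26 = 19 -> T
Decrypted message: SECRET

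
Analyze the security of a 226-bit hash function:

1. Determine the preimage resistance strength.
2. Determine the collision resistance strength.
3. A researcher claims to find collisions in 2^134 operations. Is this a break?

Step 1: Preimage resistance requires brute-force of 2^226 operations.
Step 2: Collision resistance (birthday bound) = 2^(226/2) = 2^113.
Step 3: The claimed attack costs 2^134 operations.
Step 4: Since 2^134 >= 2^113, the claimed attack is no faster than the generic birthday attack, so this does not break collision resistance.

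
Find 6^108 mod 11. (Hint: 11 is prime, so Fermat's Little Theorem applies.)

Step 1: Since 11 is prime, by Fermat's Little Theorem: 6^10 = 1 (mod 11).
Step 2: Reduce exponent: 108 mod 10 = 8.
Step 3: So 6^108 = 6^8 (mod 11).
Step 4: 6^8 mod 11 = 4.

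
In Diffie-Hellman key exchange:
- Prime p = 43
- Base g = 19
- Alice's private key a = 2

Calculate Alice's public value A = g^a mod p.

Step 1: A = g^a mod p = 19^2 mod 43.
  19^1 mod 43 = 19
  19^2 mod 43 = (19 * 19) mod 43 = 17
Result: A = 17.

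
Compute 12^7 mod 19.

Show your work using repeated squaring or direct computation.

Step 1: Compute 12^7 mod 19 step by step, reducing modulo 19 at each step.
  12^1 mod 19 = 12
  12^2 mod 19 = (12 * 12) mod 19 = 11
  12^3 mod 19 = (11 * 12) mod 19 = 18
  12^4 mod 19 = (18 * 12) mod 19 = 7
  12^5 mod 19 = (7 * 12) mod 19 = 8
  12^6 mod 19 = (8 * 12) mod 19 = 1
  12^7 mod 19 = (1 * 12) mod 19 = 12
Step 2: Result = 12.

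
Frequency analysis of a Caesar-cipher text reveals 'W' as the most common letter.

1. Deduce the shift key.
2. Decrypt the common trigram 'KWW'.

Step 1: In English, 'E' is the most frequent letter (12.7%).
Step 2: The most frequent ciphertext letter is 'W' (position 22).
Step 3: Shift = (22 - 4) mod 26 = 18.
Step 4: Decrypt 'KWW' by shifting back 18:
  K -> S
  W -> E
  W -> E
Step 5: 'KWW' decrypts to 'SEE'.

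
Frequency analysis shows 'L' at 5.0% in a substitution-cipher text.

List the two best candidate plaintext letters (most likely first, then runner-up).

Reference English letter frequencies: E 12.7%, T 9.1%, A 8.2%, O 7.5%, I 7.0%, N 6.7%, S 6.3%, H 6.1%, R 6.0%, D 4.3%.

Step 1: Observed frequency of 'L' is 5.0%.
Step 2: Compute distances to each reference frequency and sort:
  D (4.3%): difference = 0.7% <-- BEST
  R (6.0%): difference = 1.0% <-- RUNNER-UP
  H (6.1%): difference = 1.1%
  S (6.3%): difference = 1.3%
  N (6.7%): difference = 1.7%
Step 3: Most likely is 'D' (4.3%, diff 0.7%); second most likely is 'R' (6.0%, diff 1.0%).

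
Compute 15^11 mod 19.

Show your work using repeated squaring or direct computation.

Step 1: Compute 15^11 mod 19 step by step, reducing modulo 19 at each step.
  15^1 mod 19 = 15
  15^2 mod 19 = (15 * 15) mod 19 = 16
  15^3 mod 19 = (16 * 15) mod 19 = 12
  15^4 mod 19 = (12 * 15) mod 19 = 9
  15^5 mod 19 = (9 * 15) mod 19 = 2
  15^6 mod 19 = (2 * 15) mod 19 = 11
  15^7 mod 19 = (11 * 15) mod 19 = 13
  15^8 mod 19 = (13 * 15) mod 19 = 5
  15^9 mod 19 = (5 * 15) mod 19 = 18
  15^10 mod 19 = (18 * 15) mod 19 = 4
  15^11 mod 19 = (4 * 15) mod 19 = 3
Step 2: Result = 3.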